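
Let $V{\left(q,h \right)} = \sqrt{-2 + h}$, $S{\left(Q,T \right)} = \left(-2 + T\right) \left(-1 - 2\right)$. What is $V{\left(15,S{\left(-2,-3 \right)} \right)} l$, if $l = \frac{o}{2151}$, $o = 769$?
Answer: $\frac{769 \sqrt{13}}{2151} \approx 1.289$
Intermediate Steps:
$S{\left(Q,T \right)} = 6 - 3 T$ ($S{\left(Q,T \right)} = \left(-2 + T\right) \left(-3\right) = 6 - 3 T$)
$l = \frac{769}{2151} \approx 0.35751$
$V{\left(15,S{\left(-2,-3 \right)} \right)} l = \sqrt{-2 + \left(6 - -9\right)} \frac{769}{2151} = \sqrt{-2 + \left(6 + 9\right)} \frac{769}{2151} = \sqrt{-2 + 15} \cdot \frac{769}{2151} = \sqrt{13} \cdot \frac{769}{2151} = \frac{769 \sqrt{13}}{2151}$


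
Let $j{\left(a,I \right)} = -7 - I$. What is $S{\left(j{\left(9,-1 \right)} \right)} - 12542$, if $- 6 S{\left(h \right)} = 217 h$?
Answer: $-12325$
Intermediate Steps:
$S{\left(h \right)} = - \frac{217 h}{6}$
$S{\left(j{\left(9,-1 \right)} \right)} - 12542 = - \frac{217 \left(-7 - -1\right)}{6} - 12542 = - \frac{217 \left(-7 + 1\right)}{6} - 12542 = \left(- \frac{217}{6}\right) \left(-6\right) - 12542 = 217 - 12542 = -12325$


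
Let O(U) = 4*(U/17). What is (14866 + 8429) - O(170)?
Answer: 23255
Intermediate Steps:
O(U) = 4*U/17 (O(U) = 4*(U*(1/17)) = 4*(U/17) = 4*U/17)
(14866 + 8429) - O(170) = (14866 + 8429) - 4*170/17 = 23295 - 1*40 = 23295 - 40 = 23255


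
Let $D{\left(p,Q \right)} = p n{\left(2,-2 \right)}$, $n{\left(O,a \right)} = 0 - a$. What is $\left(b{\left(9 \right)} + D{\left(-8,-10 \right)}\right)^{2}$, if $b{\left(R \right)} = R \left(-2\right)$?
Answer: $1156$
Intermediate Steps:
$n{\left(O,a \right)} = - a$
$D{\left(p,Q \right)} = 2 p$ ($D{\left(p,Q \right)} = p \left(\left(-1\right) \left(-2\right)\right) = p 2 = 2 p$)
$b{\left(R \right)} = - 2 R$
$\left(b{\left(9 \right)} + D{\left(-8,-10 \right)}\right)^{2} = \left(\left(-2\right) 9 + 2 \left(-8\right)\right)^{2} = \left(-18 - 16\right)^{2} = \left(-34\right)^{2} = 1156$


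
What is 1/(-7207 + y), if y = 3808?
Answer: -1/3399 ≈ -0.00029420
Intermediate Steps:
1/(-7207 + y) = 1/(-7207 + 3808) = 1/(-3399) = -1/3399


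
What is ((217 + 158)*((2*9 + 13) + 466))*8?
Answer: 1491000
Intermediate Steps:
((217 + 158)*((2*9 + 13) + 466))*8 = (375*((18 + 13) + 466))*8 = (375*(31 + 466))*8 = (375*497)*8 = 186375*8 = 1491000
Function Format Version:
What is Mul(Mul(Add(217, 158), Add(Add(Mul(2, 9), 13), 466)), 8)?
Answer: 1491000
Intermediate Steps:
Mul(Mul(Add(217, 158), Add(Add(Mul(2, 9), 13), 466)), 8) = Mul(Mul(375, Add(Add(18, 13), 466)), 8) = Mul(Mul(375, Add(31, 466)), 8) = Mul(Mul(375, 497), 8) = Mul(186375, 8) = 1491000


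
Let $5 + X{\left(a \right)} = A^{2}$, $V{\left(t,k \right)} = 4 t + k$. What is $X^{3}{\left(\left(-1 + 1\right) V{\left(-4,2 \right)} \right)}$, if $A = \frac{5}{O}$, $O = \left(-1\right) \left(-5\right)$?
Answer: $-64$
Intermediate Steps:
$O = 5$
$V{\left(t,k \right)} = k + 4 t$
$A = 1$ ($A = \frac{5}{5} = 5 \cdot \frac{1}{5} = 1$)
$X{\left(a \right)} = -4$ ($X{\left(a \right)} = -5 + 1^{2} = -5 + 1 = -4$)
$X^{3}{\left(\left(-1 + 1\right) V{\left(-4,2 \right)} \right)} = \left(-4\right)^{3} = -64$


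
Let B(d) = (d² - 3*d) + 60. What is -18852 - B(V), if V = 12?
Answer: -19020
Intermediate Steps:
B(d) = 60 + d² - 3*d
-18852 - B(V) = -18852 - (60 + 12² - 3*12) = -18852 - (60 + 144 - 36) = -18852 - 1*168 = -18852 - 168 = -19020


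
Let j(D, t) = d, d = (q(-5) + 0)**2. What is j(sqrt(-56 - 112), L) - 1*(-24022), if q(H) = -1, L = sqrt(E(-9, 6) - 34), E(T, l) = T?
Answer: 24023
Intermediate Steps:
L = I*sqrt(43) (L = sqrt(-9 - 34) = sqrt(-43) = I*sqrt(43) ≈ 6.5574*I)
d = 1 (d = (-1 + 0)**2 = (-1)**2 = 1)
j(D, t) = 1
j(sqrt(-56 - 112), L) - 1*(-24022) = 1 - 1*(-24022) = 1 + 24022 = 24023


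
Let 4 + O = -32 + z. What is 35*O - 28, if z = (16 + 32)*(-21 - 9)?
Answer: -51688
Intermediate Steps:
z = -1440 (z = 48*(-30) = -1440)
O = -1476 (O = -4 + (-32 - 1440) = -4 - 1472 = -1476)
35*O - 28 = 35*(-1476) - 28 = -51660 - 28 = -51688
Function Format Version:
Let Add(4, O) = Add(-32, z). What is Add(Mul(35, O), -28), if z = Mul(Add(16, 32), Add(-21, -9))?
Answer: -51688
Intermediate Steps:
z = -1440 (z = Mul(48, -30) = -1440)
O = -1476 (O = Add(-4, Add(-32, -1440)) = Add(-4, -1472) = -1476)
Add(Mul(35, O), -28) = Add(Mul(35, -1476), -28) = Add(-51660, -28) = -51688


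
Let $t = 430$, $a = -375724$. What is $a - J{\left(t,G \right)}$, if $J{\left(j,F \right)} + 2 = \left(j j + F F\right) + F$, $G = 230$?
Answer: $-613752$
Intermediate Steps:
$J{\left(j,F \right)} = -2 + F + F^{2} + j^{2}$ ($J{\left(j,F \right)} = -2 + \left(\left(j j + F F\right) + F\right) = -2 + \left(\left(j^{2} + F^{2}\right) + F\right) = -2 + \left(\left(F^{2} + j^{2}\right) + F\right) = -2 + \left(F + F^{2} + j^{2}\right) = -2 + F + F^{2} + j^{2}$)
$a - J{\left(t,G \right)} = -375724 - \left(-2 + 230 + 230^{2} + 430^{2}\right) = -375724 - \left(-2 + 230 + 52900 + 184900\right) = -375724 - 238028 = -613752$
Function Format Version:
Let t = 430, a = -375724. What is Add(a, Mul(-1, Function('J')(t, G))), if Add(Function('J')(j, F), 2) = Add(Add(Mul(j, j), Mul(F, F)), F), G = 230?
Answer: -613752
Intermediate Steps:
Function('J')(j, F) = Add(-2, F, Pow(F, 2), Pow(j, 2)) (Function('J')(j, F) = Add(-2, Add(Add(Mul(j, j), Mul(F, F)), F)) = Add(-2, Add(Add(Pow(j, 2), Pow(F, 2)), F)) = Add(-2, Add(Add(Pow(F, 2), Pow(j, 2)), F)) = Add(-2, Add(F, Pow(F, 2), Pow(j, 2))) = Add(-2, F, Pow(F, 2), Pow(j, 2)))
Add(a, Mul(-1, Function('J')(t, G))) = Add(-375724, Mul(-1, Add(-2, 230, Pow(230, 2), Pow(430, 2)))) = Add(-375724, Mul(-1, Add(-2, 230, 52900, 184900))) = Add(-375724, Mul(-1, 238028)) = Add(-375724, -238028) = -613752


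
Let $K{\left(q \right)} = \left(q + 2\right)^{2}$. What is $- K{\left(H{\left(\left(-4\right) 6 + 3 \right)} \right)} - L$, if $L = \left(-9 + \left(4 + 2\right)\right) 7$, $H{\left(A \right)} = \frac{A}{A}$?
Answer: $12$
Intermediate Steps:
$H{\left(A \right)} = 1$
$K{\left(q \right)} = \left(2 + q\right)^{2}$
$L = -21$ ($L = \left(-9 + 6\right) 7 = \left(-3\right) 7 = -21$)
$- K{\left(H{\left(\left(-4\right) 6 + 3 \right)} \right)} - L = - \left(2 + 1\right)^{2} - -21 = - 3^{2} + 21 = \left(-1\right) 9 + 21 = -9 + 21 = 12$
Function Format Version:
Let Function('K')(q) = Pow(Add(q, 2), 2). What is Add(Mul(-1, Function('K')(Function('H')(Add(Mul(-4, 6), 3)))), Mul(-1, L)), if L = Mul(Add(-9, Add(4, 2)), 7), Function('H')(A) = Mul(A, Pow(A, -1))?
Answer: 12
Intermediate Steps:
Function('H')(A) = 1
Function('K')(q) = Pow(Add(2, q), 2)
L = -21 (L = Mul(Add(-9, 6), 7) = Mul(-3, 7) = -21)
Add(Mul(-1, Function('K')(Function('H')(Add(Mul(-4, 6), 3)))), Mul(-1, L)) = Add(Mul(-1, Pow(Add(2, 1), 2)), Mul(-1, -21)) = Add(Mul(-1, Pow(3, 2)), 21) = Add(Mul(-1, 9), 21) = Add(-9, 21) = 12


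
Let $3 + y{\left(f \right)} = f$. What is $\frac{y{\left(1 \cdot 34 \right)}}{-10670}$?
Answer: $- \frac{31}{10670} \approx -0.0029053$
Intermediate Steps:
$y{\left(f \right)} = -3 + f$
$\frac{y{\left(1 \cdot 34 \right)}}{-10670} = \frac{-3 + 1 \cdot 34}{-10670} = \left(-3 + 34\right) \left(- \frac{1}{10670}\right) = 31 \left(- \frac{1}{10670}\right) = - \frac{31}{10670}$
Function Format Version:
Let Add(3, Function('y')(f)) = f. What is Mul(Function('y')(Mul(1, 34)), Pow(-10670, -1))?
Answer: Rational(-31, 10670) ≈ -0.0029053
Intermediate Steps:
Function('y')(f) = Add(-3, f)
Mul(Function('y')(Mul(1, 34)), Pow(-10670, -1)) = Mul(Add(-3, Mul(1, 34)), Pow(-10670, -1)) = Mul(Add(-3, 34), Rational(-1, 10670)) = Mul(31, Rational(-1, 10670)) = Rational(-31, 10670)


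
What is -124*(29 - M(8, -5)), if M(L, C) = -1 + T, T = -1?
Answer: -3844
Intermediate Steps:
M(L, C) = -2 (M(L, C) = -1 - 1 = -2)
-124*(29 - M(8, -5)) = -124*(29 - 1*(-2)) = -124*(29 + 2) = -124*31 = -3844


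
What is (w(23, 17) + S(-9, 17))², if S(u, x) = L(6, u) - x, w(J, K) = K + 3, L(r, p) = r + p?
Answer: 0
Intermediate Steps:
L(r, p) = p + r
w(J, K) = 3 + K
S(u, x) = 6 + u - x (S(u, x) = (u + 6) - x = (6 + u) - x = 6 + u - x)
(w(23, 17) + S(-9, 17))² = ((3 + 17) + (6 - 9 - 1*17))² = (20 + (6 - 9 - 17))² = (20 - 20)² = 0² = 0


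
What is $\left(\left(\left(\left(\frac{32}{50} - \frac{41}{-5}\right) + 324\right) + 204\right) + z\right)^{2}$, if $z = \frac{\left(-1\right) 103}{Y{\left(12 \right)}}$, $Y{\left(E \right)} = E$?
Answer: $\frac{25114959529}{90000} \approx 2.7906 \cdot 10^{5}$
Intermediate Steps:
$z = - \frac{103}{12}$ ($z = \frac{\left(-1\right) 103}{12} = \left(-103\right) \frac{1}{12} = - \frac{103}{12} \approx -8.5833$)
$\left(\left(\left(\left(\frac{32}{50} - \frac{41}{-5}\right) + 324\right) + 204\right) + z\right)^{2} = \left(\left(\left(\left(\frac{32}{50} - \frac{41}{-5}\right) + 324\right) + 204\right) - \frac{103}{12}\right)^{2} = \left(\left(\left(\left(32 \cdot \frac{1}{50} - - \frac{41}{5}\right) + 324\right) + 204\right) - \frac{103}{12}\right)^{2} = \left(\left(\left(\left(\frac{16}{25} + \frac{41}{5}\right) + 324\right) + 204\right) - \frac{103}{12}\right)^{2} = \left(\left(\left(\frac{221}{25} + 324\right) + 204\right) - \frac{103}{12}\right)^{2} = \left(\left(\frac{8321}{25} + 204\right) - \frac{103}{12}\right)^{2} = \left(\frac{13421}{25} - \frac{103}{12}\right)^{2} = \left(\frac{158477}{300}\right)^{2} = \frac{25114959529}{90000}$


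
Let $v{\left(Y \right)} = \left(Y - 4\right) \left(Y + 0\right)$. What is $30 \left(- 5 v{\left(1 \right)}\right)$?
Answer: $450$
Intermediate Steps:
$v{\left(Y \right)} = Y \left(-4 + Y\right)$ ($v{\left(Y \right)} = \left(-4 + Y\right) Y = Y \left(-4 + Y\right)$)
$30 \left(- 5 v{\left(1 \right)}\right) = 30 \left(- 5 \cdot 1 \left(-4 + 1\right)\right) = 30 \left(- 5 \cdot 1 \left(-3\right)\right) = 30 \left(\left(-5\right) \left(-3\right)\right) = 30 \cdot 15 = 450$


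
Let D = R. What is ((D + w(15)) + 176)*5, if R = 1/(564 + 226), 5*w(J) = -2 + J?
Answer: 141095/158 ≈ 893.01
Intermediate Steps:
w(J) = -⅖ + J/5 (w(J) = (-2 + J)/5 = -⅖ + J/5)
R = 1/790 ≈ 0.0012658
D = 1/790 ≈ 0.0012658
((D + w(15)) + 176)*5 = ((1/790 + (-⅖ + (⅕)*15)) + 176)*5 = ((1/790 + (-⅖ + 3)) + 176)*5 = ((1/790 + 13/5) + 176)*5 = (411/158 + 176)*5 = (28219/158)*5 = 141095/158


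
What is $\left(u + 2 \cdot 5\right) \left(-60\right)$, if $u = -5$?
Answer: $-300$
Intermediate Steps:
$\left(u + 2 \cdot 5\right) \left(-60\right) = \left(-5 + 2 \cdot 5\right) \left(-60\right) = \left(-5 + 10\right) \left(-60\right) = 5 \left(-60\right) = -300$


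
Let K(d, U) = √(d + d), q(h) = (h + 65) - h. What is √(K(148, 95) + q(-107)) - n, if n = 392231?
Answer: -392231 + √(65 + 2*√74) ≈ -3.9222e+5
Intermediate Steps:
q(h) = 65 (q(h) = (65 + h) - h = 65)
K(d, U) = √2*√d (K(d, U) = √(2*d) = √2*√d)
√(K(148, 95) + q(-107)) - n = √(√2*√148 + 65) - 1*392231 = √(√2*(2*√37) + 65) - 392231 = √(2*√74 + 65) - 392231 = √(65 + 2*√74) - 392231 = -392231 + √(65 + 2*√74)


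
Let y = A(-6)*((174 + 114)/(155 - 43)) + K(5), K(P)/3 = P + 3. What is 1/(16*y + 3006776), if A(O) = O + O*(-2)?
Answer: 7/21051848 ≈ 3.3251e-7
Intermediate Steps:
A(O) = -O (A(O) = O - 2*O = -O)
K(P) = 9 + 3*P (K(P) = 3*(P + 3) = 3*(3 + P) = 9 + 3*P)
y = 276/7 (y = (-1*(-6))*((174 + 114)/(155 - 43)) + (9 + 3*5) = 6*(288/112) + (9 + 15) = 6*(288*(1/112)) + 24 = 6*(18/7) + 24 = 108/7 + 24 = 276/7 ≈ 39.429)
1/(16*y + 3006776) = 1/(16*(276/7) + 3006776) = 1/(4416/7 + 3006776) = 1/(21051848/7) = 7/21051848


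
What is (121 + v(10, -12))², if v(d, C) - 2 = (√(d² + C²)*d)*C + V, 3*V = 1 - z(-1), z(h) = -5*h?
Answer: 31755625/9 - 58400*√61 ≈ 3.0723e+6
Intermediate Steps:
V = -4/3 (V = (1 - (-5)*(-1))/3 = (1 - 1*5)/3 = (1 - 5)/3 = (⅓)*(-4) = -4/3 ≈ -1.3333)
v(d, C) = ⅔ + C*d*√(C² + d²) (v(d, C) = 2 + ((√(d² + C²)*d)*C - 4/3) = 2 + ((√(C² + d²)*d)*C - 4/3) = 2 + ((d*√(C² + d²))*C - 4/3) = 2 + (C*d*√(C² + d²) - 4/3) = 2 + (-4/3 + C*d*√(C² + d²)) = ⅔ + C*d*√(C² + d²))
(121 + v(10, -12))² = (121 + (⅔ - 12*10*√((-12)² + 10²)))² = (121 + (⅔ - 12*10*√(144 + 100)))² = (121 + (⅔ - 12*10*√244))² = (121 + (⅔ - 12*10*2*√61))² = (121 + (⅔ - 240*√61))² = (365/3 - 240*√61)²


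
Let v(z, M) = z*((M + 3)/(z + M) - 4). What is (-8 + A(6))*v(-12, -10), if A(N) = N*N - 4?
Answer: 11664/11 ≈ 1060.4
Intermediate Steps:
v(z, M) = z*(-4 + (3 + M)/(M + z)) (v(z, M) = z*((3 + M)/(M + z) - 4) = z*(-4 + (3 + M)/(M + z)))
A(N) = -4 + N**2 (A(N) = N**2 - 4 = -4 + N**2)
(-8 + A(6))*v(-12, -10) = (-8 + (-4 + 6**2))*(-12*(3 - 4*(-12) - 3*(-10))/(-10 - 12)) = (-8 + (-4 + 36))*(-12*(3 + 48 + 30)/(-22)) = (-8 + 32)*(-12*(-1/22)*81) = 24*(486/11) = 11664/11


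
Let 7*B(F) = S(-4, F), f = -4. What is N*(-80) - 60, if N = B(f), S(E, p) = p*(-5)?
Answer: -2020/7 ≈ -288.57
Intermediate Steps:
S(E, p) = -5*p
B(F) = -5*F/7 (B(F) = (-5*F)/7 = -5*F/7)
N = 20/7 (N = -5/7*(-4) = 20/7 ≈ 2.8571)
N*(-80) - 60 = (20/7)*(-80) - 60 = -1600/7 - 60 = -2020/7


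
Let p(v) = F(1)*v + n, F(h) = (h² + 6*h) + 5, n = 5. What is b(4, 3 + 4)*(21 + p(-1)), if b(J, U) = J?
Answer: 56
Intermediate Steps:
F(h) = 5 + h² + 6*h
p(v) = 5 + 12*v (p(v) = (5 + 1² + 6*1)*v + 5 = (5 + 1 + 6)*v + 5 = 12*v + 5 = 5 + 12*v)
b(4, 3 + 4)*(21 + p(-1)) = 4*(21 + (5 + 12*(-1))) = 4*(21 + (5 - 12)) = 4*(21 - 7) = 4*14 = 56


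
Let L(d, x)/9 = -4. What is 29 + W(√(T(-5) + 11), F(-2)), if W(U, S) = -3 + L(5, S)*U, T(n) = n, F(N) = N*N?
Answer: 26 - 36*√6 ≈ -62.182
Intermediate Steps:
F(N) = N²
L(d, x) = -36 (L(d, x) = 9*(-4) = -36)
W(U, S) = -3 - 36*U
29 + W(√(T(-5) + 11), F(-2)) = 29 + (-3 - 36*√(-5 + 11)) = 29 + (-3 - 36*√6) = 26 - 36*√6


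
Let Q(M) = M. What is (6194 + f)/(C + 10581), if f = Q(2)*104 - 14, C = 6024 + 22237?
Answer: 3194/19421 ≈ 0.16446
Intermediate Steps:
C = 28261
f = 194 (f = 2*104 - 14 = 208 - 14 = 194)
(6194 + f)/(C + 10581) = (6194 + 194)/(28261 + 10581) = 6388/38842 = 6388*(1/38842) = 3194/19421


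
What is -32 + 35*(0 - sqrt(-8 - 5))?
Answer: -32 - 35*I*sqrt(13) ≈ -32.0 - 126.19*I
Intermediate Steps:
-32 + 35*(0 - sqrt(-8 - 5)) = -32 + 35*(0 - sqrt(-13)) = -32 + 35*(0 - I*sqrt(13)) = -32 + 35*(-I*sqrt(13)) = -32 - 35*I*sqrt(13)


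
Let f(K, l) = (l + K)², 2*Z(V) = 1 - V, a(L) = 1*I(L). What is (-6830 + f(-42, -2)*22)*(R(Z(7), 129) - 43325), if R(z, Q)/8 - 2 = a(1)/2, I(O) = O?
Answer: -1548673410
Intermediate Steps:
a(L) = L (a(L) = 1*L = L)
Z(V) = ½ - V/2 (Z(V) = (1 - V)/2 = ½ - V/2)
f(K, l) = (K + l)²
R(z, Q) = 20 (R(z, Q) = 16 + 8*(1/2) = 16 + 8*(1*(½)) = 16 + 8*(½) = 16 + 4 = 20)
(-6830 + f(-42, -2)*22)*(R(Z(7), 129) - 43325) = (-6830 + (-42 - 2)²*22)*(20 - 43325) = (-6830 + (-44)²*22)*(-43305) = (-6830 + 1936*22)*(-43305) = (-6830 + 42592)*(-43305) = 35762*(-43305) = -1548673410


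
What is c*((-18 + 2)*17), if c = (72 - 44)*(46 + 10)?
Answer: -426496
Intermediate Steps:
c = 1568 (c = 28*56 = 1568)
c*((-18 + 2)*17) = 1568*((-18 + 2)*17) = 1568*(-16*17) = 1568*(-272) = -426496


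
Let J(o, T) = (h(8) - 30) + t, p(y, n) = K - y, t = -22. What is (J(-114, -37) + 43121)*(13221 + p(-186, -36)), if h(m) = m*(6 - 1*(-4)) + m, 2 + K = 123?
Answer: 583827896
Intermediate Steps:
K = 121 (K = -2 + 123 = 121)
p(y, n) = 121 - y
h(m) = 11*m (h(m) = m*(6 + 4) + m = m*10 + m = 10*m + m = 11*m)
J(o, T) = 36 (J(o, T) = (11*8 - 30) - 22 = (88 - 30) - 22 = 58 - 22 = 36)
(J(-114, -37) + 43121)*(13221 + p(-186, -36)) = (36 + 43121)*(13221 + (121 - 1*(-186))) = 43157*(13221 + (121 + 186)) = 43157*(13221 + 307) = 43157*13528 = 583827896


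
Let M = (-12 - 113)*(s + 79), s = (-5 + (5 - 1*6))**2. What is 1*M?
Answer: -14375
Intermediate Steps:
s = 36 (s = (-5 + (5 - 6))**2 = (-5 - 1)**2 = (-6)**2 = 36)
M = -14375 (M = (-12 - 113)*(36 + 79) = -125*115 = -14375)
1*M = 1*(-14375) = -14375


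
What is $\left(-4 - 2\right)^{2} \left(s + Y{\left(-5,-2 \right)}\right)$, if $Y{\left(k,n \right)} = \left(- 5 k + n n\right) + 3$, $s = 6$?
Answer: $1368$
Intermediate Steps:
$Y{\left(k,n \right)} = 3 + n^{2} - 5 k$ ($Y{\left(k,n \right)} = \left(- 5 k + n^{2}\right) + 3 = \left(n^{2} - 5 k\right) + 3 = 3 + n^{2} - 5 k$)
$\left(-4 - 2\right)^{2} \left(s + Y{\left(-5,-2 \right)}\right) = \left(-4 - 2\right)^{2} \left(6 + \left(3 + \left(-2\right)^{2} - -25\right)\right) = \left(-6\right)^{2} \left(6 + \left(3 + 4 + 25\right)\right) = 36 \left(6 + 32\right) = 36 \cdot 38 = 1368$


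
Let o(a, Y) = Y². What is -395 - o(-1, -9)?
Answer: -476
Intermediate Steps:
-395 - o(-1, -9) = -395 - 1*(-9)² = -395 - 1*81 = -395 - 81 = -476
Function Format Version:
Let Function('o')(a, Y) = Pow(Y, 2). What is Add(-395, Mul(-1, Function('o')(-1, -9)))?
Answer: -476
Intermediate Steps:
Add(-395, Mul(-1, Function('o')(-1, -9))) = Add(-395, Mul(-1, Pow(-9, 2))) = Add(-395, Mul(-1, 81)) = Add(-395, -81) = -476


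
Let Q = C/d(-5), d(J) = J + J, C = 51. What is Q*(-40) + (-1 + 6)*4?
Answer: 224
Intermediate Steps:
d(J) = 2*J
Q = -51/10 (Q = 51/((2*(-5))) = 51/(-10) = 51*(-⅒) = -51/10 ≈ -5.1000)
Q*(-40) + (-1 + 6)*4 = -51/10*(-40) + (-1 + 6)*4 = 204 + 5*4 = 204 + 20 = 224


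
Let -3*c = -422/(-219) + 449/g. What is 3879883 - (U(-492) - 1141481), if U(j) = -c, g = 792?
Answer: 870945398887/173448 ≈ 5.0214e+6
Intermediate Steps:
c = -144185/173448 (c = -(-422/(-219) + 449/792)/3 = -(-422*(-1/219) + 449*(1/792))/3 = -(422/219 + 449/792)/3 = -1/3*144185/57816 = -144185/173448 ≈ -0.83129)
U(j) = 144185/173448 (U(j) = -1*(-144185/173448) = 144185/173448)
3879883 - (U(-492) - 1141481) = 3879883 - (144185/173448 - 1141481) = 3879883 - 1*(-197987452303/173448) = 3879883 + 197987452303/173448 = 870945398887/173448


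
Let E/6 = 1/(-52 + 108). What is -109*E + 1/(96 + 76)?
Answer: -7027/602 ≈ -11.673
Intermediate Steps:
E = 3/28 (E = 6/(-52 + 108) = 6/56 = 6*(1/56) = 3/28 ≈ 0.10714)
-109*E + 1/(96 + 76) = -109*3/28 + 1/(96 + 76) = -327/28 + 1/172 = -7027/602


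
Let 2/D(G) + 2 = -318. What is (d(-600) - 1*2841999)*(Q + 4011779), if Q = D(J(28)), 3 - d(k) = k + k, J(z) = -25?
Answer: -455865828733161/40 ≈ -1.1397e+13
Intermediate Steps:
d(k) = 3 - 2*k (d(k) = 3 - (k + k) = 3 - 2*k)
D(G) = -1/160 (D(G) = 2/(-2 - 318) = 2/(-320) = 2*(-1/320) = -1/160)
Q = -1/160 ≈ -0.0062500
(d(-600) - 1*2841999)*(Q + 4011779) = ((3 - 2*(-600)) - 1*2841999)*(-1/160 + 4011779) = ((3 + 1200) - 2841999)*(641884639/160) = (1203 - 2841999)*(641884639/160) = -2840796*641884639/160 = -455865828733161/40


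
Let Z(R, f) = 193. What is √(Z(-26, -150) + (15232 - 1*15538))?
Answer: I*√113 ≈ 10.63*I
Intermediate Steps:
√(Z(-26, -150) + (15232 - 1*15538)) = √(193 + (15232 - 1*15538)) = √(193 + (15232 - 15538)) = √(193 - 306) = √(-113) = I*√113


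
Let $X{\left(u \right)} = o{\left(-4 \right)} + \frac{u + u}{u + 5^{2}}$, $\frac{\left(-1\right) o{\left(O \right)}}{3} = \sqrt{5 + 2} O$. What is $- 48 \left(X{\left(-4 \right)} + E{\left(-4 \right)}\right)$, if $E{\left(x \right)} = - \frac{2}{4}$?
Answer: $\frac{296}{7} - 576 \sqrt{7} \approx -1481.7$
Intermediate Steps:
$o{\left(O \right)} = - 3 O \sqrt{7}$ ($o{\left(O \right)} = - 3 \sqrt{5 + 2} O = - 3 \sqrt{7} O = - 3 O \sqrt{7}$)
$E{\left(x \right)} = - \frac{1}{2}$ ($E{\left(x \right)} = \left(-2\right) \frac{1}{4} = - \frac{1}{2}$)
$X{\left(u \right)} = 12 \sqrt{7} + \frac{2 u}{25 + u}$ ($X{\left(u \right)} = \left(-3\right) \left(-4\right) \sqrt{7} + \frac{u + u}{u + 5^{2}} = 12 \sqrt{7} + \frac{2 u}{u + 25} = 12 \sqrt{7} + \frac{2 u}{25 + u}$)
$- 48 \left(X{\left(-4 \right)} + E{\left(-4 \right)}\right) = - 48 \left(\frac{2 \left(-4 + 150 \sqrt{7} + 6 \left(-4\right) \sqrt{7}\right)}{25 - 4} - \frac{1}{2}\right) = - 48 \left(\frac{2 \left(-4 + 150 \sqrt{7} - 24 \sqrt{7}\right)}{21} - \frac{1}{2}\right) = - 48 \left(2 \cdot \frac{1}{21} \left(-4 + 126 \sqrt{7}\right) - \frac{1}{2}\right) = - 48 \left(\left(- \frac{8}{21} + 12 \sqrt{7}\right) - \frac{1}{2}\right) = - 48 \left(- \frac{37}{42} + 12 \sqrt{7}\right) = \frac{296}{7} - 576 \sqrt{7}$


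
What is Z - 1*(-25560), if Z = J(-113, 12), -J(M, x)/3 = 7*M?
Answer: 27933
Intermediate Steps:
J(M, x) = -21*M
Z = 2373 (Z = -21*(-113) = 2373)
Z - 1*(-25560) = 2373 - 1*(-25560) = 2373 + 25560 = 27933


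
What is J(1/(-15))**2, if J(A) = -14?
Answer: 196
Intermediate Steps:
J(1/(-15))**2 = (-14)**2 = 196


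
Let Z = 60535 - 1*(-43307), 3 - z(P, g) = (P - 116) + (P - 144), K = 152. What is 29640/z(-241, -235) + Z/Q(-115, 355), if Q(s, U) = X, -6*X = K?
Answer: -22983423/5662 ≈ -4059.2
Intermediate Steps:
X = -76/3 (X = -⅙*152 = -76/3 ≈ -25.333)
Q(s, U) = -76/3
z(P, g) = 263 - 2*P (z(P, g) = 3 - ((P - 116) + (P - 144)) = 3 - ((-116 + P) + (-144 + P)) = 3 - (-260 + 2*P) = 3 + (260 - 2*P) = 263 - 2*P)
Z = 103842 (Z = 60535 + 43307 = 103842)
29640/z(-241, -235) + Z/Q(-115, 355) = 29640/(263 - 2*(-241)) + 103842/(-76/3) = 29640/(263 + 482) + 103842*(-3/76) = 29640/745 - 155763/38 = 29640*(1/745) - 155763/38 = 5928/149 - 155763/38 = -22983423/5662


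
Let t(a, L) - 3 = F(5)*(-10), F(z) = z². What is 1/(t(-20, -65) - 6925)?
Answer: -1/7172 ≈ -0.00013943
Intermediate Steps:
t(a, L) = -247 (t(a, L) = 3 + 5²*(-10) = 3 + 25*(-10) = 3 - 250 = -247)
1/(t(-20, -65) - 6925) = 1/(-247 - 6925) = 1/(-7172) = -1/7172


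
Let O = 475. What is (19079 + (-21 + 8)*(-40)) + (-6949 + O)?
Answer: 13125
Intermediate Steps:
(19079 + (-21 + 8)*(-40)) + (-6949 + O) = (19079 + (-21 + 8)*(-40)) + (-6949 + 475) = (19079 - 13*(-40)) - 6474 = (19079 + 520) - 6474 = 19599 - 6474 = 13125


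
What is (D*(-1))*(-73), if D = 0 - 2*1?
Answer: -146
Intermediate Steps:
D = -2 (D = 0 - 2 = -2)
(D*(-1))*(-73) = -2*(-1)*(-73) = 2*(-73) = -146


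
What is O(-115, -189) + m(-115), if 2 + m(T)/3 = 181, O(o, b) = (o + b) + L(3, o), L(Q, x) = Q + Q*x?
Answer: -109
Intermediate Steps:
O(o, b) = 3 + b + 4*o (O(o, b) = (o + b) + 3*(1 + o) = (b + o) + (3 + 3*o) = 3 + b + 4*o)
m(T) = 537 (m(T) = -6 + 3*181 = -6 + 543 = 537)
O(-115, -189) + m(-115) = (3 - 189 + 4*(-115)) + 537 = (3 - 189 - 460) + 537 = -646 + 537 = -109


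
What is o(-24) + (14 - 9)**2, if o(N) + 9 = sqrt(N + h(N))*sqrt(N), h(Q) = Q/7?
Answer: 16 - 48*sqrt(14)/7 ≈ -9.6571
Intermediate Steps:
h(Q) = Q/7 (h(Q) = Q*(1/7) = Q/7)
o(N) = -9 + 2*N*sqrt(14)/7 (o(N) = -9 + sqrt(N + N/7)*sqrt(N) = -9 + sqrt(8*N/7)*sqrt(N) = -9 + (2*sqrt(14)*sqrt(N)/7)*sqrt(N) = -9 + 2*N*sqrt(14)/7)
o(-24) + (14 - 9)**2 = (-9 + (2/7)*(-24)*sqrt(14)) + (14 - 9)**2 = (-9 - 48*sqrt(14)/7) + 5**2 = (-9 - 48*sqrt(14)/7) + 25 = 16 - 48*sqrt(14)/7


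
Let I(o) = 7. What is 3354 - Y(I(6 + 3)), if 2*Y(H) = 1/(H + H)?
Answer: 93911/28 ≈ 3354.0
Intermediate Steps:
Y(H) = 1/(4*H) (Y(H) = 1/(2*(H + H)) = 1/(2*((2*H))) = (1/(2*H))/2 = 1/(4*H))
3354 - Y(I(6 + 3)) = 3354 - 1/(4*7) = 3354 - 1*1/28 = 3354 - 1/28 = 93911/28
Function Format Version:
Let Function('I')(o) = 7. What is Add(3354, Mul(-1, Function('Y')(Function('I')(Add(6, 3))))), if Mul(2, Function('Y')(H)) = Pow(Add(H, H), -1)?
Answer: Rational(93911, 28) ≈ 3354.0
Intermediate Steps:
Function('Y')(H) = Mul(Rational(1, 4), Pow(H, -1)) (Function('Y')(H) = Mul(Rational(1, 2), Pow(Add(H, H), -1)) = Mul(Rational(1, 2), Pow(Mul(2, H), -1)) = Mul(Rational(1, 2), Mul(Rational(1, 2), Pow(H, -1))) = Mul(Rational(1, 4), Pow(H, -1)))
Add(3354, Mul(-1, Function('Y')(Function('I')(Add(6, 3))))) = Add(3354, Mul(-1, Mul(Rational(1, 4), Pow(7, -1)))) = Add(3354, Mul(-1, Mul(Rational(1, 4), Rational(1, 7)))) = Add(3354, Mul(-1, Rational(1, 28))) = Add(3354, Rational(-1, 28)) = Rational(93911, 28)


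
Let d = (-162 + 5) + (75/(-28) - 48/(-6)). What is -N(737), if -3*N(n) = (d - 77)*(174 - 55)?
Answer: -108851/12 ≈ -9070.9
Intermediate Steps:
d = -4247/28 (d = -157 + (75*(-1/28) - 48*(-1/6)) = -157 + (-75/28 + 8) = -157 + 149/28 = -4247/28 ≈ -151.68)
N(n) = 108851/12 (N(n) = -(-4247/28 - 77)*(174 - 55)/3 = -(-6403)*119/84 = -1/3*(-108851/4) = 108851/12)
-N(737) = -1*108851/12 = -108851/12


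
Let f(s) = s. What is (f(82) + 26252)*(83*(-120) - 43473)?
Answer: -1407104622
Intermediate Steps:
(f(82) + 26252)*(83*(-120) - 43473) = (82 + 26252)*(83*(-120) - 43473) = 26334*(-9960 - 43473) = 26334*(-53433) = -1407104622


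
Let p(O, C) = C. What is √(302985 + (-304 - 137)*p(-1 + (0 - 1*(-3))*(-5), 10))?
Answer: 15*√1327 ≈ 546.42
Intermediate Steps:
√(302985 + (-304 - 137)*p(-1 + (0 - 1*(-3))*(-5), 10)) = √(302985 + (-304 - 137)*10) = √(302985 - 441*10) = √(302985 - 4410) = √298575 = 15*√1327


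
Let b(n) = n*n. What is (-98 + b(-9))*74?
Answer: -1258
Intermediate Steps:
b(n) = n²
(-98 + b(-9))*74 = (-98 + (-9)²)*74 = (-98 + 81)*74 = -17*74 = -1258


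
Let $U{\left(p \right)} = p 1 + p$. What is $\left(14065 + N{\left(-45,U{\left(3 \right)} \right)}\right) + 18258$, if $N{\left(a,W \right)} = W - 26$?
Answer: $32303$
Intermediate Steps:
$U{\left(p \right)} = 2 p$ ($U{\left(p \right)} = p + p = 2 p$)
$N{\left(a,W \right)} = -26 + W$
$\left(14065 + N{\left(-45,U{\left(3 \right)} \right)}\right) + 18258 = \left(14065 + \left(-26 + 2 \cdot 3\right)\right) + 18258 = \left(14065 + \left(-26 + 6\right)\right) + 18258 = \left(14065 - 20\right) + 18258 = 14045 + 18258 = 32303$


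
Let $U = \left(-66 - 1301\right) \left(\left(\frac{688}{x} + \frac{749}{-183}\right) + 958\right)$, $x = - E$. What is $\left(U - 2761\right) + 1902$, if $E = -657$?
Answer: $- \frac{52351844144}{40077} \approx -1.3063 \cdot 10^{6}$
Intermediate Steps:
$x = 657$ ($x = \left(-1\right) \left(-657\right) = 657$)
$U = - \frac{52317418001}{40077}$ ($U = \left(-66 - 1301\right) \left(\left(\frac{688}{657} + \frac{749}{-183}\right) + 958\right) = - 1367 \left(\left(688 \cdot \frac{1}{657} + 749 \left(- \frac{1}{183}\right)\right) + 958\right) = - 1367 \left(\left(\frac{688}{657} - \frac{749}{183}\right) + 958\right) = - 1367 \left(- \frac{122063}{40077} + 958\right) = \left(-1367\right) \frac{38271703}{40077} = - \frac{52317418001}{40077} \approx -1.3054 \cdot 10^{6}$)
$\left(U - 2761\right) + 1902 = \left(- \frac{52317418001}{40077} - 2761\right) + 1902 = - \frac{52428070598}{40077} + 1902 = - \frac{52351844144}{40077}$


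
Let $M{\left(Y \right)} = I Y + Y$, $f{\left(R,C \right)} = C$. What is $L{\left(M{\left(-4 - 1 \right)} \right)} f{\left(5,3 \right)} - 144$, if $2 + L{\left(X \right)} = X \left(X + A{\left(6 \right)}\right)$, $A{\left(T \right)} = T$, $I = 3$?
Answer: $690$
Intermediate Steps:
$M{\left(Y \right)} = 4 Y$ ($M{\left(Y \right)} = 3 Y + Y = 4 Y$)
$L{\left(X \right)} = -2 + X \left(6 + X\right)$ ($L{\left(X \right)} = -2 + X \left(X + 6\right) = -2 + X \left(6 + X\right)$)
$L{\left(M{\left(-4 - 1 \right)} \right)} f{\left(5,3 \right)} - 144 = \left(-2 + \left(4 \left(-4 - 1\right)\right)^{2} + 6 \cdot 4 \left(-4 - 1\right)\right) 3 - 144 = \left(-2 + \left(4 \left(-5\right)\right)^{2} + 6 \cdot 4 \left(-5\right)\right) 3 - 144 = \left(-2 + \left(-20\right)^{2} + 6 \left(-20\right)\right) 3 - 144 = \left(-2 + 400 - 120\right) 3 - 144 = 278 \cdot 3 - 144 = 834 - 144 = 690$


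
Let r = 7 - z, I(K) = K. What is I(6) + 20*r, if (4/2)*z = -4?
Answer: 186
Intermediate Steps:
z = -2 (z = (1/2)*(-4) = -2)
r = 9 (r = 7 - 1*(-2) = 7 + 2 = 9)
I(6) + 20*r = 6 + 20*9 = 6 + 180 = 186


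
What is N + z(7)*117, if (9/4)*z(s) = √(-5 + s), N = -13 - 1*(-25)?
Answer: 12 + 52*√2 ≈ 85.539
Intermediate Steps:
N = 12 (N = -13 + 25 = 12)
z(s) = 4*√(-5 + s)/9
N + z(7)*117 = 12 + (4*√(-5 + 7)/9)*117 = 12 + (4*√2/9)*117 = 12 + 52*√2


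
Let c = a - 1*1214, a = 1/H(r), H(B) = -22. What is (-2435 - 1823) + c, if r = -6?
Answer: -120385/22 ≈ -5472.0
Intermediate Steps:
a = -1/22 (a = 1/(-22) = -1/22 ≈ -0.045455)
c = -26709/22 (c = -1/22 - 1*1214 = -1/22 - 1214 = -26709/22 ≈ -1214.0)
(-2435 - 1823) + c = (-2435 - 1823) - 26709/22 = -4258 - 26709/22 = -120385/22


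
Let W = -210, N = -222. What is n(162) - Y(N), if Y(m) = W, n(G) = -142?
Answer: 68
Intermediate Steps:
Y(m) = -210
n(162) - Y(N) = -142 - 1*(-210) = -142 + 210 = 68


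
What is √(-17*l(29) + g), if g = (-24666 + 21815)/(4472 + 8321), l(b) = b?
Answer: 10*I*√807212714/12793 ≈ 22.209*I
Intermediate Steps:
g = -2851/12793 ≈ -0.22286
√(-17*l(29) + g) = √(-17*29 - 2851/12793) = √(-493 - 2851/12793) = √(-6309800/12793) = 10*I*√807212714/12793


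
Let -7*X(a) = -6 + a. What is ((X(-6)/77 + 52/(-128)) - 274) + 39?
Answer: -4059903/17248 ≈ -235.38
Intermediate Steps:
X(a) = 6/7 - a/7 (X(a) = -(-6 + a)/7 = 6/7 - a/7)
((X(-6)/77 + 52/(-128)) - 274) + 39 = (((6/7 - ⅐*(-6))/77 + 52/(-128)) - 274) + 39 = (((6/7 + 6/7)*(1/77) + 52*(-1/128)) - 274) + 39 = (((12/7)*(1/77) - 13/32) - 274) + 39 = ((12/539 - 13/32) - 274) + 39 = (-6623/17248 - 274) + 39 = -4732575/17248 + 39 = -4059903/17248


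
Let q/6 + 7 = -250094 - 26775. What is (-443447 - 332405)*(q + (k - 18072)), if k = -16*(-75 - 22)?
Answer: 1301705865152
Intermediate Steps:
k = 1552 (k = -16*(-97) = 1552)
q = -1661256 (q = -42 + 6*(-250094 - 26775) = -42 + 6*(-276869) = -42 - 1661214 = -1661256)
(-443447 - 332405)*(q + (k - 18072)) = (-443447 - 332405)*(-1661256 + (1552 - 18072)) = -775852*(-1661256 - 16520) = -775852*(-1677776) = 1301705865152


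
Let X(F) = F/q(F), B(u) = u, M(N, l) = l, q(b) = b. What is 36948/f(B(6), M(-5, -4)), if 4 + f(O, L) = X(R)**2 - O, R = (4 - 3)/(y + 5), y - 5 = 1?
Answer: -12316/3 ≈ -4105.3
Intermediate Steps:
y = 6 (y = 5 + 1 = 6)
R = 1/11 (R = (4 - 3)/(6 + 5) = 1/11 ≈ 0.090909)
X(F) = 1 (X(F) = F/F = 1)
f(O, L) = -3 - O (f(O, L) = -4 + (1**2 - O) = -4 + (1 - O) = -3 - O)
36948/f(B(6), M(-5, -4)) = 36948/(-3 - 1*6) = 36948/(-3 - 6) = 36948/(-9) = 36948*(-1/9) = -12316/3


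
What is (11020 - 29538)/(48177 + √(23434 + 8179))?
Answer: -4416543/11490058 + 9259*√31613/1160495858 ≈ -0.38296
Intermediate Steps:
(11020 - 29538)/(48177 + √(23434 + 8179)) = -18518/(48177 + √31613)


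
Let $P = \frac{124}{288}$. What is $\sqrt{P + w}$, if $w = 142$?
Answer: $\frac{\sqrt{20510}}{12} \approx 11.934$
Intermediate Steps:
$P = \frac{31}{72}$ ($P = 124 \cdot \frac{1}{288} = \frac{31}{72} \approx 0.43056$)
$\sqrt{P + w} = \sqrt{\frac{31}{72} + 142} = \sqrt{\frac{10255}{72}} = \frac{\sqrt{20510}}{12}$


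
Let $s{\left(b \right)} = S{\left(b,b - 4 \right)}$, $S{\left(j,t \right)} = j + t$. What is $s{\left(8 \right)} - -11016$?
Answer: $11028$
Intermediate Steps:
$s{\left(b \right)} = -4 + 2 b$ ($s{\left(b \right)} = b + \left(b - 4\right) = b + \left(-4 + b\right) = -4 + 2 b$)
$s{\left(8 \right)} - -11016 = \left(-4 + 2 \cdot 8\right) - -11016 = \left(-4 + 16\right) + 11016 = 12 + 11016 = 11028$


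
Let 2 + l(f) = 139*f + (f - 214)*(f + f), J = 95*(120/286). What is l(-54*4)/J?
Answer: 11134981/2850 ≈ 3907.0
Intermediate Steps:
J = 5700/143 (J = 95*(120*(1/286)) = 95*(60/143) = 5700/143 ≈ 39.860)
l(f) = -2 + 139*f + 2*f*(-214 + f) (l(f) = -2 + (139*f + (f - 214)*(f + f)) = -2 + (139*f + (-214 + f)*(2*f)) = -2 + (139*f + 2*f*(-214 + f)) = -2 + 139*f + 2*f*(-214 + f))
l(-54*4)/J = (-2 - (-15606)*4 + 2*(-54*4)²)/(5700/143) = (-2 - 289*(-216) + 2*(-216)²)*(143/5700) = (-2 + 62424 + 2*46656)*(143/5700) = (-2 + 62424 + 93312)*(143/5700) = 155734*(143/5700) = 11134981/2850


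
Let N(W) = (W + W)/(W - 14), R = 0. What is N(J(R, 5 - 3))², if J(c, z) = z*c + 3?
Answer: 36/121 ≈ 0.29752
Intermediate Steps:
J(c, z) = 3 + c*z (J(c, z) = c*z + 3 = 3 + c*z)
N(W) = 2*W/(-14 + W) (N(W) = (2*W)/(-14 + W) = 2*W/(-14 + W))
N(J(R, 5 - 3))² = (2*(3 + 0*(5 - 3))/(-14 + (3 + 0*(5 - 3))))² = (2*(3 + 0*2)/(-14 + (3 + 0*2)))² = (2*(3 + 0)/(-14 + (3 + 0)))² = (2*3/(-14 + 3))² = (2*3/(-11))² = (2*3*(-1/11))² = (-6/11)² = 36/121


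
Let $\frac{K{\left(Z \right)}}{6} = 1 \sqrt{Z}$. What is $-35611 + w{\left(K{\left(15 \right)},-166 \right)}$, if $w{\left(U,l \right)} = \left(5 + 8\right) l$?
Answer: $-37769$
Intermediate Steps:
$K{\left(Z \right)} = 6 \sqrt{Z}$ ($K{\left(Z \right)} = 6 \cdot 1 \sqrt{Z} = 6 \sqrt{Z}$)
$w{\left(U,l \right)} = 13 l$
$-35611 + w{\left(K{\left(15 \right)},-166 \right)} = -35611 + 13 \left(-166\right) = -35611 - 2158 = -37769$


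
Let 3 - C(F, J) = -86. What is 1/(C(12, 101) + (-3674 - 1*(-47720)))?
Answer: 1/44135 ≈ 2.2658e-5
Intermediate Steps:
C(F, J) = 89 (C(F, J) = 3 - 1*(-86) = 3 + 86 = 89)
1/(C(12, 101) + (-3674 - 1*(-47720))) = 1/(89 + (-3674 - 1*(-47720))) = 1/(89 + (-3674 + 47720)) = 1/(89 + 44046) = 1/44135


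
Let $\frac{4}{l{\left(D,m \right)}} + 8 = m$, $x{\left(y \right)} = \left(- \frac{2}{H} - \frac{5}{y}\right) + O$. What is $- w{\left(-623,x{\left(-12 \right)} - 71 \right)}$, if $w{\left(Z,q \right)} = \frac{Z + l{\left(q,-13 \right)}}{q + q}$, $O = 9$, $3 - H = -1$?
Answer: $- \frac{26174}{5215} \approx -5.019$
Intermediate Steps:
$H = 4$ ($H = 3 - -1 = 3 + 1 = 4$)
$x{\left(y \right)} = \frac{17}{2} - \frac{5}{y}$ ($x{\left(y \right)} = \left(- \frac{2}{4} - \frac{5}{y}\right) + 9 = \left(\left(-2\right) \frac{1}{4} - \frac{5}{y}\right) + 9 = \left(- \frac{1}{2} - \frac{5}{y}\right) + 9 = \frac{17}{2} - \frac{5}{y}$)
$l{\left(D,m \right)} = \frac{4}{-8 + m}$
$w{\left(Z,q \right)} = \frac{- \frac{4}{21} + Z}{2 q}$ ($w{\left(Z,q \right)} = \frac{Z + \frac{4}{-8 - 13}}{q + q} = \frac{Z + \frac{4}{-21}}{2 q} = \left(Z + 4 \left(- \frac{1}{21}\right)\right) \frac{1}{2 q} = \left(Z - \frac{4}{21}\right) \frac{1}{2 q} = \left(- \frac{4}{21} + Z\right) \frac{1}{2 q} = \frac{- \frac{4}{21} + Z}{2 q}$)
$- w{\left(-623,x{\left(-12 \right)} - 71 \right)} = - \frac{-4 + 21 \left(-623\right)}{42 \left(\left(\frac{17}{2} - \frac{5}{-12}\right) - 71\right)} = - \frac{-4 - 13083}{42 \left(\left(\frac{17}{2} - - \frac{5}{12}\right) - 71\right)} = - \frac{-13087}{42 \left(\left(\frac{17}{2} + \frac{5}{12}\right) - 71\right)} = - \frac{-13087}{42 \left(\frac{107}{12} - 71\right)} = - \frac{-13087}{42 \left(- \frac{745}{12}\right)} = - \frac{\left(-12\right) \left(-13087\right)}{42 \cdot 745} = \left(-1\right) \frac{26174}{5215} = - \frac{26174}{5215}$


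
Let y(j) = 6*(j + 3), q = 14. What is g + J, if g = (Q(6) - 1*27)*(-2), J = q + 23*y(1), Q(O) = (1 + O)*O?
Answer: 536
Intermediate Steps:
y(j) = 18 + 6*j (y(j) = 6*(3 + j) = 18 + 6*j)
Q(O) = O*(1 + O)
J = 566 (J = 14 + 23*(18 + 6*1) = 14 + 23*(18 + 6) = 14 + 23*24 = 14 + 552 = 566)
g = -30 (g = (6*(1 + 6) - 1*27)*(-2) = (6*7 - 27)*(-2) = (42 - 27)*(-2) = 15*(-2) = -30)
g + J = -30 + 566 = 536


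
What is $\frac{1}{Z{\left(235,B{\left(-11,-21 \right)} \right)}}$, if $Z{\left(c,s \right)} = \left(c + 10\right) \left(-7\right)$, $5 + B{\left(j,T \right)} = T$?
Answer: $- \frac{1}{1715} \approx -0.00058309$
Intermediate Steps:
$B{\left(j,T \right)} = -5 + T$
$Z{\left(c,s \right)} = -70 - 7 c$ ($Z{\left(c,s \right)} = \left(10 + c\right) \left(-7\right) = -70 - 7 c$)
$\frac{1}{Z{\left(235,B{\left(-11,-21 \right)} \right)}} = \frac{1}{-70 - 1645} = \frac{1}{-1715} = - \frac{1}{1715}$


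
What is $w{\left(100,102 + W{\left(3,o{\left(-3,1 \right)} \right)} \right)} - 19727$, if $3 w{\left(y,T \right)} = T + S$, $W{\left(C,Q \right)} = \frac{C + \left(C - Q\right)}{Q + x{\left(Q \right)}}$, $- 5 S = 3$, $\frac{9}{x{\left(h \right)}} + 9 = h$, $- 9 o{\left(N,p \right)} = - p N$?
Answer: $- \frac{32201042}{1635} \approx -19695.0$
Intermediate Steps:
$o{\left(N,p \right)} = \frac{N p}{9}$ ($o{\left(N,p \right)} = - \frac{- p N}{9} = - \frac{\left(-1\right) N p}{9} = \frac{N p}{9}$)
$x{\left(h \right)} = \frac{9}{-9 + h}$
$S = - \frac{3}{5}$ ($S = \left(- \frac{1}{5}\right) 3 = - \frac{3}{5} \approx -0.6$)
$W{\left(C,Q \right)} = \frac{- Q + 2 C}{Q + \frac{9}{-9 + Q}}$ ($W{\left(C,Q \right)} = \frac{C + \left(C - Q\right)}{Q + \frac{9}{-9 + Q}} = \frac{- Q + 2 C}{Q + \frac{9}{-9 + Q}}$)
$w{\left(y,T \right)} = - \frac{1}{5} + \frac{T}{3}$ ($w{\left(y,T \right)} = \frac{T - \frac{3}{5}}{3} = \frac{- \frac{3}{5} + T}{3} = - \frac{1}{5} + \frac{T}{3}$)
$w{\left(100,102 + W{\left(3,o{\left(-3,1 \right)} \right)} \right)} - 19727 = \left(- \frac{1}{5} + \frac{102 + \frac{\left(-9 + \frac{1}{9} \left(-3\right) 1\right) \left(- \frac{\left(-3\right) 1}{9} + 2 \cdot 3\right)}{9 + \frac{1}{9} \left(-3\right) 1 \left(-9 + \frac{1}{9} \left(-3\right) 1\right)}}{3}\right) - 19727 = \left(- \frac{1}{5} + \frac{102 + \frac{\left(-9 - \frac{1}{3}\right) \left(\left(-1\right) \left(- \frac{1}{3}\right) + 6\right)}{9 - \frac{-9 - \frac{1}{3}}{3}}}{3}\right) - 19727 = \left(- \frac{1}{5} + \frac{102 + \frac{1}{9 - - \frac{28}{9}} \left(- \frac{28}{3}\right) \left(\frac{1}{3} + 6\right)}{3}\right) - 19727 = \left(- \frac{1}{5} + \frac{102 + \frac{1}{9 + \frac{28}{9}} \left(- \frac{28}{3}\right) \frac{19}{3}}{3}\right) - 19727 = \left(- \frac{1}{5} + \frac{102 + \frac{1}{\frac{109}{9}} \left(- \frac{28}{3}\right) \frac{19}{3}}{3}\right) - 19727 = \left(- \frac{1}{5} + \frac{102 + \frac{9}{109} \left(- \frac{28}{3}\right) \frac{19}{3}}{3}\right) - 19727 = \left(- \frac{1}{5} + \frac{102 - \frac{532}{109}}{3}\right) - 19727 = \left(- \frac{1}{5} + \frac{1}{3} \cdot \frac{10586}{109}\right) - 19727 = \left(- \frac{1}{5} + \frac{10586}{327}\right) - 19727 = \frac{52603}{1635} - 19727 = - \frac{32201042}{1635}$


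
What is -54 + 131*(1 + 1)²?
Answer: 470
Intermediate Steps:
-54 + 131*(1 + 1)² = -54 + 131*2² = -54 + 131*4 = -54 + 524 = 470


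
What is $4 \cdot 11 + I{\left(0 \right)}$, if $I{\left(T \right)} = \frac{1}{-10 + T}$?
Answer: $\frac{439}{10} \approx 43.9$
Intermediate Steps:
$4 \cdot 11 + I{\left(0 \right)} = 4 \cdot 11 + \frac{1}{-10 + 0} = 44 + \frac{1}{-10} = 44 - \frac{1}{10} = \frac{439}{10}$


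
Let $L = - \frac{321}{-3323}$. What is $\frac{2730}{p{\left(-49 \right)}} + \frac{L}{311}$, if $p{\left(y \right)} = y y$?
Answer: $\frac{403156773}{354474379} \approx 1.1373$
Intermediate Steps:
$p{\left(y \right)} = y^{2}$
$L = \frac{321}{3323}$ ($L = \left(-321\right) \left(- \frac{1}{3323}\right) = \frac{321}{3323} \approx 0.096599$)
$\frac{2730}{p{\left(-49 \right)}} + \frac{L}{311} = \frac{2730}{\left(-49\right)^{2}} + \frac{321}{3323 \cdot 311} = \frac{2730}{2401} + \frac{321}{3323} \cdot \frac{1}{311} = 2730 \cdot \frac{1}{2401} + \frac{321}{1033453} = \frac{390}{343} + \frac{321}{1033453} = \frac{403156773}{354474379}$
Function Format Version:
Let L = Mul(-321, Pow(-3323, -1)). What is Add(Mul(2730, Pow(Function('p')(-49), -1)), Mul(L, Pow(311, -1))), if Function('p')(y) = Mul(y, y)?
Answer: Rational(403156773, 354474379) ≈ 1.1373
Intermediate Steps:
Function('p')(y) = Pow(y, 2)
L = Rational(321, 3323) (L = Mul(-321, Rational(-1, 3323)) = Rational(321, 3323) ≈ 0.096599)
Add(Mul(2730, Pow(Function('p')(-49), -1)), Mul(L, Pow(311, -1))) = Add(Mul(2730, Pow(Pow(-49, 2), -1)), Mul(Rational(321, 3323), Pow(311, -1))) = Add(Mul(2730, Pow(2401, -1)), Mul(Rational(321, 3323), Rational(1, 311))) = Add(Mul(2730, Rational(1, 2401)), Rational(321, 1033453)) = Add(Rational(390, 343), Rational(321, 1033453)) = Rational(403156773, 354474379)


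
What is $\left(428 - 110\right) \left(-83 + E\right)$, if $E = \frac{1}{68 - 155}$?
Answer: $- \frac{765532}{29} \approx -26398.0$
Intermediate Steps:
$E = - \frac{1}{87}$ ($E = \frac{1}{-87} = - \frac{1}{87} \approx -0.011494$)
$\left(428 - 110\right) \left(-83 + E\right) = \left(428 - 110\right) \left(-83 - \frac{1}{87}\right) = 318 \left(- \frac{7222}{87}\right) = - \frac{765532}{29}$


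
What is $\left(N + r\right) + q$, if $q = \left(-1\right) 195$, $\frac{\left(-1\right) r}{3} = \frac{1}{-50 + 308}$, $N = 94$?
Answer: $- \frac{8687}{86} \approx -101.01$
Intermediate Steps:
$r = - \frac{1}{86}$ ($r = - \frac{3}{-50 + 308} = - \frac{3}{258} = \left(-3\right) \frac{1}{258} = - \frac{1}{86} \approx -0.011628$)
$q = -195$
$\left(N + r\right) + q = \left(94 - \frac{1}{86}\right) - 195 = \frac{8083}{86} - 195 = - \frac{8687}{86}$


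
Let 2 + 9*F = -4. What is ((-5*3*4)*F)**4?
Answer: 2560000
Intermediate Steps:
F = -2/3 (F = -2/9 + (1/9)*(-4) = -2/9 - 4/9 = -2/3 ≈ -0.66667)
((-5*3*4)*F)**4 = ((-5*3*4)*(-2/3))**4 = (-15*4*(-2/3))**4 = (-60*(-2/3))**4 = 40**4 = 2560000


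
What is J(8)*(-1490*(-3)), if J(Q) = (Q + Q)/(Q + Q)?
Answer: 4470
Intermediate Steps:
J(Q) = 1 (J(Q) = (2*Q)/((2*Q)) = (2*Q)*(1/(2*Q)) = 1)
J(8)*(-1490*(-3)) = 1*(-1490*(-3)) = 1*4470 = 4470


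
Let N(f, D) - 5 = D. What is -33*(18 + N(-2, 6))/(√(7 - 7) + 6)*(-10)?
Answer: 1595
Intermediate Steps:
N(f, D) = 5 + D
-33*(18 + N(-2, 6))/(√(7 - 7) + 6)*(-10) = -33*(18 + (5 + 6))/(√(7 - 7) + 6)*(-10) = -33*(18 + 11)/(√0 + 6)*(-10) = -957/(0 + 6)*(-10) = -957/6*(-10) = -33*29/6*(-10) = -319/2*(-10) = 1595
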